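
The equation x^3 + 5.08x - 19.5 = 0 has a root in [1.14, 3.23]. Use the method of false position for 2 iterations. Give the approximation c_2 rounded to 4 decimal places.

1.9620

f(1.140000) = -12.227256, f(3.230000) = 30.606667
step 1: c = 1.736606, f(c) = -5.440788 < 0 → new bracket [1.736606, 3.230000]
step 2: c = 1.962010, f(c) = -1.980268 < 0 → new bracket [1.962010, 3.230000]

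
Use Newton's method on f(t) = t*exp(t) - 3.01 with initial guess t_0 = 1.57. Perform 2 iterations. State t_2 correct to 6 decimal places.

1.067175

Newton update: t ← t − f(t)/f'(t).
f'(t) = (t+1)*exp(t)
t_0 = 1.570000: f = 4.536438, f' = 12.353086 → t_1 = 1.570000 - (4.536438)/(12.353086) = 1.202769
t_1 = 1.202769: f = 0.994406, f' = 7.333728 → t_2 = 1.202769 - (0.994406)/(7.333728) = 1.067175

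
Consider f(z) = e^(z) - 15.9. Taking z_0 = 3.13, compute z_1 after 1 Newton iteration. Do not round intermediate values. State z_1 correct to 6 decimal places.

2.825113

Newton update: z ← z − f(z)/f'(z).
f'(z) = e^(z)
z_0 = 3.130000: f = 6.973980, f' = 22.873980 → z_1 = 3.130000 - (6.973980)/(22.873980) = 2.825113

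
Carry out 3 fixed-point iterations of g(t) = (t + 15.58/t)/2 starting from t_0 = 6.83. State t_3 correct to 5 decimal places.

3.94736

t_1 = g(6.830000) = 4.555556
t_2 = g(4.555556) = 3.987778
t_3 = g(3.987778) = 3.947358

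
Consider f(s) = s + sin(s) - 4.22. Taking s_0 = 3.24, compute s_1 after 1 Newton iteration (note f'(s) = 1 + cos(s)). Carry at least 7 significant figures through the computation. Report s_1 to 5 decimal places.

226.10628

s_0 = 3.240000: f = -1.078249, f' = 0.004838 → s_1 = 3.240000 - (-1.078249)/(0.004838) = 226.106277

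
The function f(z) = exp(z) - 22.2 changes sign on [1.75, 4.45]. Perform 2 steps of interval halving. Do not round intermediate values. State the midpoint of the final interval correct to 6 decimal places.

f(1.750000) = -16.445397, f(4.450000) = 63.426944 (opposite signs)
step 1: m = 3.100000, f(m) = -0.002049 < 0 → root in [3.100000, 4.450000]
step 2: m = 3.775000, f(m) = 21.397508 > 0 → root in [3.100000, 3.775000]
Midpoint of [3.100000, 3.775000] = 3.437500

3.437500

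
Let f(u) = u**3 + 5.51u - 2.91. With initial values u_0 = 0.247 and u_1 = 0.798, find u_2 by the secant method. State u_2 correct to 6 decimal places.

0.486497

Secant update: u_(k+1) = u_k − f(u_k)·(u_k − u_(k-1))/(f(u_k) − f(u_(k-1))).
f(u_0) = -1.533961, f(u_1) = 1.995150
u_2 = 0.798000 - (1.995150)·(0.798000 - 0.247000)/(1.995150 - (-1.533961)) = 0.486497; f(u_2) = -0.114256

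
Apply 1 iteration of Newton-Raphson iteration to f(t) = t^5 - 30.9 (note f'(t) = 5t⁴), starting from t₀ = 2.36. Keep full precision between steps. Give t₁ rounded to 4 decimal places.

2.0872

t_0 = 2.360000: f = 42.308248, f' = 155.102221 → t_1 = 2.360000 - (42.308248)/(155.102221) = 2.087223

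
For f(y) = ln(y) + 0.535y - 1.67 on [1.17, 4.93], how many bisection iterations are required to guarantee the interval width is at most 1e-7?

26

Initial width b − a = 4.93 − 1.17 = 3.760000.
After n steps the width is (b−a)/2^n; need (b−a)/2^n ≤ 1e-7.
So n ≥ log₂(3.760000/1e-7) = log₂(37600000.0000) ≈ 25.1642.
Hence n = 26.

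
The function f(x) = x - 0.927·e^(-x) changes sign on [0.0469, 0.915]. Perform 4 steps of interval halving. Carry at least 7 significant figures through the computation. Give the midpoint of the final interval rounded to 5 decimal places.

f(0.046900) = -0.837627, f(0.915000) = 0.543721 (opposite signs)
step 1: m = 0.480950, f(m) = -0.092118 < 0 → root in [0.480950, 0.915000]
step 2: m = 0.697975, f(m) = 0.236707 > 0 → root in [0.480950, 0.697975]
step 3: m = 0.589463, f(m) = 0.075325 > 0 → root in [0.480950, 0.589463]
step 4: m = 0.535206, f(m) = -0.007597 < 0 → root in [0.535206, 0.589463]
Midpoint of [0.535206, 0.589463] = 0.562334

0.56233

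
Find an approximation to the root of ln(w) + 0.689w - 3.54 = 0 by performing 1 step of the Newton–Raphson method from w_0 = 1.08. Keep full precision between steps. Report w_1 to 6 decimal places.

f'(w) = 1/w + 0.689
w_0 = 1.080000: f = -2.718919, f' = 1.614926 → w_1 = 1.080000 - (-2.718919)/(1.614926) = 2.763618

2.763618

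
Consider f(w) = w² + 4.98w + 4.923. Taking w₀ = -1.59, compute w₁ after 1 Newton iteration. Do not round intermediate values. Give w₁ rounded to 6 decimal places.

f'(w) = 2w + 4.98
w_0 = -1.590000: f = -0.467100, f' = 1.800000 → w_1 = -1.590000 - (-0.467100)/(1.800000) = -1.330500

-1.330500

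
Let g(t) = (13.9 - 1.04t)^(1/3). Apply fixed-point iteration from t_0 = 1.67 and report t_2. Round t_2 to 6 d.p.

t_1 = g(1.670000) = 2.299761
t_2 = g(2.299761) = 2.257718

2.257718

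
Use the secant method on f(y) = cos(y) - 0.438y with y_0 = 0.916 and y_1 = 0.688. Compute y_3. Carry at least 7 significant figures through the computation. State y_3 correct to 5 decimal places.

1.07711

f(y_0) = 0.207790, f(y_1) = 0.471174
y_2 = 0.688000 - (0.471174)·(0.688000 - 0.916000)/(0.471174 - (0.207790)) = 1.095875; f(y_2) = -0.022724
y_3 = 1.095875 - (-0.022724)·(1.095875 - 0.688000)/(-0.022724 - (0.471174)) = 1.077108; f(y_3) = 0.002103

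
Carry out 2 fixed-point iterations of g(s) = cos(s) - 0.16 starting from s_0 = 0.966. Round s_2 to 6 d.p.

0.757680

s_1 = g(0.966000) = 0.408595
s_2 = g(0.408595) = 0.757680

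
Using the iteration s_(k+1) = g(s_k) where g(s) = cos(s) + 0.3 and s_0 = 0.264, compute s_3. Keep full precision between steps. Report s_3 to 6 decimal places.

s_1 = g(0.264000) = 1.265354
s_2 = g(1.265354) = 0.600715
s_3 = g(0.600715) = 1.124932

1.124932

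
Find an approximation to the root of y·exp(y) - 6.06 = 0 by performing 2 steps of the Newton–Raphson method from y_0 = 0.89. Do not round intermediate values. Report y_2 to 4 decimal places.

f'(y) = (y + 1)·exp(y)
y_0 = 0.890000: f = -3.892735, f' = 4.602395 → y_1 = 0.890000 - (-3.892735)/(4.602395) = 1.735806
y_1 = 1.735806: f = 3.788098, f' = 15.521598 → y_2 = 1.735806 - (3.788098)/(15.521598) = 1.491753

1.4918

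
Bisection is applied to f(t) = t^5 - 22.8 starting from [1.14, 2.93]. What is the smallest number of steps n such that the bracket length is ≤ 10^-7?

Initial width b − a = 2.93 − 1.14 = 1.790000.
After n steps the width is (b−a)/2^n; need (b−a)/2^n ≤ 10^-7.
So n ≥ log₂(1.790000/10^-7) = log₂(17900000.0000) ≈ 24.0935.
Hence n = 25.

25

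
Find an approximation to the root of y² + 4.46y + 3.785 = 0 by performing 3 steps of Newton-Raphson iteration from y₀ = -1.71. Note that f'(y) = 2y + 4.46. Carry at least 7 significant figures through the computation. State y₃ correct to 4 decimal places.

-1.1396

y_0 = -1.710000: f = -0.917500, f' = 1.040000 → y_1 = -1.710000 - (-0.917500)/(1.040000) = -0.827788
y_1 = -0.827788: f = 0.778297, f' = 2.804423 → y_2 = -0.827788 - (0.778297)/(2.804423) = -1.105313
y_2 = -1.105313: f = 0.077020, f' = 2.249373 → y_3 = -1.105313 - (0.077020)/(2.249373) = -1.139554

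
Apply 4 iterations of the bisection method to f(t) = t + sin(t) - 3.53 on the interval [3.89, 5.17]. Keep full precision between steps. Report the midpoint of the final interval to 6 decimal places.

f(3.890000) = -0.320473, f(5.170000) = 0.742889 (opposite signs)
step 1: m = 4.530000, f(m) = 0.016587 > 0 → root in [3.890000, 4.530000]
step 2: m = 4.210000, f(m) = -0.196435 < 0 → root in [4.210000, 4.530000]
step 3: m = 4.370000, f(m) = -0.101955 < 0 → root in [4.370000, 4.530000]
step 4: m = 4.450000, f(m) = -0.045773 < 0 → root in [4.450000, 4.530000]
Midpoint of [4.450000, 4.530000] = 4.490000

4.490000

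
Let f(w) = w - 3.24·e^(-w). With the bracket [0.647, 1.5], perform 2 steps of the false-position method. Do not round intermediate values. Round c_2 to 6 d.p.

False-position update: c = (a·f(b) − b·f(a))/(f(b) − f(a)); replace the endpoint whose sign matches f(c).
f(0.647000) = -1.049510, f(1.500000) = 0.777058
step 1: c = 1.137117, f(c) = 0.097912 > 0 → new bracket [0.647000, 1.137117]
step 2: c = 1.095294, f(c) = 0.011705 > 0 → new bracket [0.647000, 1.095294]

1.095294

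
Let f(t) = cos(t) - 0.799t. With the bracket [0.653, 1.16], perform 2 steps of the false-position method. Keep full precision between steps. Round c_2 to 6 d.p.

f(0.653000) = 0.272518, f(1.160000) = -0.527500
step 1: c = 0.825704, f(c) = 0.018302 > 0 → new bracket [0.825704, 1.160000]
step 2: c = 0.836914, f(c) = 0.001064 > 0 → new bracket [0.836914, 1.160000]

0.836914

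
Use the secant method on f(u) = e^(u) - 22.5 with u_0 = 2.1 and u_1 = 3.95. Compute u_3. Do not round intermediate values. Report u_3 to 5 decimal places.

f(u_0) = -14.333830, f(u_1) = 29.435367
u_2 = 3.950000 - (29.435367)·(3.950000 - 2.100000)/(29.435367 - (-14.333830)) = 2.705850; f(u_2) = -7.532961
u_3 = 2.705850 - (-7.532961)·(2.705850 - 3.950000)/(-7.532961 - (29.435367)) = 2.959368; f(u_3) = -3.214216

2.95937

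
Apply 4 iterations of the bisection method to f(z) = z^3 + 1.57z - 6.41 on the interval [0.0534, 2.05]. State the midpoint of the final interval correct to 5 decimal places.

1.61324

f(0.053400) = -6.326010, f(2.050000) = 5.423625 (opposite signs)
step 1: m = 1.051700, f(m) = -3.595574 < 0 → root in [1.051700, 2.050000]
step 2: m = 1.550850, f(m) = -0.245161 < 0 → root in [1.550850, 2.050000]
step 3: m = 1.800425, f(m) = 2.252799 > 0 → root in [1.550850, 1.800425]
step 4: m = 1.675637, f(m) = 0.925541 > 0 → root in [1.550850, 1.675637]
Midpoint of [1.550850, 1.675637] = 1.613244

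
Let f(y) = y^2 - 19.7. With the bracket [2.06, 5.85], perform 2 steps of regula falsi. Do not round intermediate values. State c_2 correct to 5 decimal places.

False-position update: c = (a·f(b) − b·f(a))/(f(b) − f(a)); replace the endpoint whose sign matches f(c).
f(2.060000) = -15.456400, f(5.850000) = 14.522500
step 1: c = 4.014033, f(c) = -3.587540 < 0 → new bracket [4.014033, 5.850000]
step 2: c = 4.377732, f(c) = -0.535463 < 0 → new bracket [4.377732, 5.850000]

4.37773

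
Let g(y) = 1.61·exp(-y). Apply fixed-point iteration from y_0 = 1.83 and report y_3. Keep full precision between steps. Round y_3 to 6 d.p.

0.464259

y_1 = g(1.830000) = 0.258266
y_2 = g(0.258266) = 1.243548
y_3 = g(1.243548) = 0.464259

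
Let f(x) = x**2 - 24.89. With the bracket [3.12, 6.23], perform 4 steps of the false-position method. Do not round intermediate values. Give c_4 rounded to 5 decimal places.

f(3.120000) = -15.155600, f(6.230000) = 13.922900
step 1: c = 4.740920, f(c) = -2.413680 < 0 → new bracket [4.740920, 6.230000]
step 2: c = 4.960927, f(c) = -0.279205 < 0 → new bracket [4.960927, 6.230000]
step 3: c = 4.985876, f(c) = -0.031040 < 0 → new bracket [4.985876, 6.230000]
step 4: c = 4.988644, f(c) = -0.003435 < 0 → new bracket [4.988644, 6.230000]

4.98864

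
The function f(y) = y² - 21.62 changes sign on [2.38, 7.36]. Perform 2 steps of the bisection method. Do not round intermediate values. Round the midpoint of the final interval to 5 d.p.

4.24750

f(2.380000) = -15.955600, f(7.360000) = 32.549600 (opposite signs)
step 1: m = 4.870000, f(m) = 2.096900 > 0 → root in [2.380000, 4.870000]
step 2: m = 3.625000, f(m) = -8.479375 < 0 → root in [3.625000, 4.870000]
Midpoint of [3.625000, 4.870000] = 4.247500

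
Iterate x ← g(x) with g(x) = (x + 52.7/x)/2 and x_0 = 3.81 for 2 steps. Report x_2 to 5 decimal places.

x_1 = g(3.810000) = 8.821010
x_2 = g(8.821010) = 7.397691

7.39769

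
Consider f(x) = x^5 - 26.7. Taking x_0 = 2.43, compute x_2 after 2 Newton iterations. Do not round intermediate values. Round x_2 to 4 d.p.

1.9538

f'(x) = 5x^4
x_0 = 2.430000: f = 58.028861, f' = 174.339220 → x_1 = 2.430000 - (58.028861)/(174.339220) = 2.097150
x_1 = 2.097150: f = 13.864597, f' = 96.713642 → x_2 = 2.097150 - (13.864597)/(96.713642) = 1.953793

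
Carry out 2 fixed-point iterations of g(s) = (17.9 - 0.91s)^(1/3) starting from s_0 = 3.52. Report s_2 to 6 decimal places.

s_1 = g(3.520000) = 2.449482
s_2 = g(2.449482) = 2.502449

2.502449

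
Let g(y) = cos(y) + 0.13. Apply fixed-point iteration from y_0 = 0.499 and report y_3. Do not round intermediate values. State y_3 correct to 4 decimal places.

0.9178

y_1 = g(0.499000) = 1.008062
y_2 = g(1.008062) = 0.663501
y_3 = g(0.663501) = 0.917841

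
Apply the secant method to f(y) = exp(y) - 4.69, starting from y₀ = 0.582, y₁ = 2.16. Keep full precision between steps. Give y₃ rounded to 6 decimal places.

f(y_0) = -2.900386, f(y_1) = 3.981138
y_2 = 2.160000 - (3.981138)·(2.160000 - 0.582000)/(3.981138 - (-2.900386)) = 1.247087; f(y_2) = -1.209811
y_3 = 1.247087 - (-1.209811)·(1.247087 - 2.160000)/(-1.209811 - (3.981138)) = 1.459852; f(y_3) = -0.384679

1.459852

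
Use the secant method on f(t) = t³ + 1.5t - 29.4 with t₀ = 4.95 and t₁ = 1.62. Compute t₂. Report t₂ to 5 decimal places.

Secant update: t_(k+1) = t_k − f(t_k)·(t_k − t_(k-1))/(f(t_k) − f(t_(k-1))).
f(t_0) = 99.312375, f(t_1) = -22.718472
t_2 = 1.620000 - (-22.718472)·(1.620000 - 4.950000)/(-22.718472 - (99.312375)) = 2.239946; f(t_2) = -14.801473

2.23995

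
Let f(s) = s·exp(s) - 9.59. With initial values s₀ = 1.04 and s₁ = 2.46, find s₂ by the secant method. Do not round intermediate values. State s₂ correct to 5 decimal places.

f(s_0) = -6.647614, f(s_1) = 19.203836
s_2 = 2.460000 - (19.203836)·(2.460000 - 1.040000)/(19.203836 - (-6.647614)) = 1.405148; f(s_2) = -3.862432

1.40515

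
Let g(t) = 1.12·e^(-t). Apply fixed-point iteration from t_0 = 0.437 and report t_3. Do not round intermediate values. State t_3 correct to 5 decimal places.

t_1 = g(0.437000) = 0.723488
t_2 = g(0.723488) = 0.543264
t_3 = g(0.543264) = 0.650551

0.65055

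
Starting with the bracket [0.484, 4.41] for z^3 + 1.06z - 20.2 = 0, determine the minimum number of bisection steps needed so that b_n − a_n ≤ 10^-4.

16

Initial width b − a = 4.41 − 0.484 = 3.926000.
After n steps the width is (b−a)/2^n; need (b−a)/2^n ≤ 10^-4.
So n ≥ log₂(3.926000/10^-4) = log₂(39260.0000) ≈ 15.2608.
Hence n = 16.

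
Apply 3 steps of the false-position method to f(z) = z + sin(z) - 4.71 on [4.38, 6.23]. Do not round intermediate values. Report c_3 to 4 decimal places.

False-position update: c = (a·f(b) − b·f(a))/(f(b) − f(a)); replace the endpoint whose sign matches f(c).
f(4.380000) = -1.275266, f(6.230000) = 1.466840
step 1: c = 5.240376, f(c) = -0.333447 < 0 → new bracket [5.240376, 6.230000]
step 2: c = 5.423673, f(c) = -0.043851 < 0 → new bracket [5.423673, 6.230000]
step 3: c = 5.447078, f(c) = -0.004960 < 0 → new bracket [5.447078, 6.230000]

5.4471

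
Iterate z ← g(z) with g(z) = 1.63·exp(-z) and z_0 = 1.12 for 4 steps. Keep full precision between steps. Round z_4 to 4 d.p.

z_1 = g(1.120000) = 0.531836
z_2 = g(0.531836) = 0.957666
z_3 = g(0.957666) = 0.625574
z_4 = g(0.625574) = 0.871976

0.8720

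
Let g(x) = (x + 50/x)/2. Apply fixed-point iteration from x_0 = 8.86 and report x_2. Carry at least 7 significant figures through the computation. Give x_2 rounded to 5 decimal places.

7.07332

x_1 = g(8.860000) = 7.251670
x_2 = g(7.251670) = 7.073317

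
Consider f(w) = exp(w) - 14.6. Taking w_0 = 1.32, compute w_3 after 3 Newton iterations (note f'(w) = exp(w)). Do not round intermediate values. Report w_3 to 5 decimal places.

2.90535

w_0 = 1.320000: f = -10.856579, f' = 3.743421 → w_1 = 1.320000 - (-10.856579)/(3.743421) = 4.220175
w_1 = 4.220175: f = 53.445419, f' = 68.045419 → w_2 = 4.220175 - (53.445419)/(68.045419) = 3.434738
w_2 = 3.434738: f = 16.423283, f' = 31.023283 → w_3 = 3.434738 - (16.423283)/(31.023283) = 2.905352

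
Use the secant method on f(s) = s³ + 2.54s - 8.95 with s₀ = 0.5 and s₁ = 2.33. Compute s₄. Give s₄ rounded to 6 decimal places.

f(s_0) = -7.555000, f(s_1) = 9.617537
s_2 = 2.330000 - (9.617537)·(2.330000 - 0.500000)/(9.617537 - (-7.555000)) = 1.305102; f(s_2) = -3.412069
s_3 = 1.305102 - (-3.412069)·(1.305102 - 2.330000)/(-3.412069 - (9.617537)) = 1.573493; f(s_3) = -1.057550
s_4 = 1.573493 - (-1.057550)·(1.573493 - 1.305102)/(-1.057550 - (-3.412069)) = 1.694042; f(s_4) = 0.214395

1.694042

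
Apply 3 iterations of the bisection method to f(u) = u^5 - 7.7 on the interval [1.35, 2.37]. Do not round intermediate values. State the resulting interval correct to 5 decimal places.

f(1.350000) = -3.215967, f(2.370000) = 67.072470 (opposite signs)
step 1: m = 1.860000, f(m) = 14.562028 > 0 → root in [1.350000, 1.860000]
step 2: m = 1.605000, f(m) = 2.950627 > 0 → root in [1.350000, 1.605000]
step 3: m = 1.477500, f(m) = -0.658950 < 0 → root in [1.477500, 1.605000]

[1.47750, 1.60500]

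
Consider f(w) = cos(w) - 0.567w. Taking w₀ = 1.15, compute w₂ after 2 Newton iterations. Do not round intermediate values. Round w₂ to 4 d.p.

f'(w) = -sin(w) - 0.567
w_0 = 1.150000: f = -0.243563, f' = -1.479764 → w_1 = 1.150000 - (-0.243563)/(-1.479764) = 0.985404
w_1 = 0.985404: f = -0.006198, f' = -1.400496 → w_2 = 0.985404 - (-0.006198)/(-1.400496) = 0.980979

0.9810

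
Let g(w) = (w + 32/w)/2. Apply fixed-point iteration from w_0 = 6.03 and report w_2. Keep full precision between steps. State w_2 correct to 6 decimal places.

w_1 = g(6.030000) = 5.668400
w_2 = g(5.668400) = 5.656866

5.656866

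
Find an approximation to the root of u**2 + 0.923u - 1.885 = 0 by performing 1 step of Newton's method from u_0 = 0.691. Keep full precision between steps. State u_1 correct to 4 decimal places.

1.0249

f'(u) = 2u + 0.923
u_0 = 0.691000: f = -0.769726, f' = 2.305000 → u_1 = 0.691000 - (-0.769726)/(2.305000) = 1.024938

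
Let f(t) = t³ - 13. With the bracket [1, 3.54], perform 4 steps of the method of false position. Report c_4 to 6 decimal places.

f(1.000000) = -12.000000, f(3.540000) = 31.361864
step 1: c = 1.702922, f(c) = -8.061624 < 0 → new bracket [1.702922, 3.540000]
step 2: c = 2.078582, f(c) = -4.019480 < 0 → new bracket [2.078582, 3.540000]
step 3: c = 2.244606, f(c) = -1.691105 < 0 → new bracket [2.244606, 3.540000]
step 4: c = 2.310883, f(c) = -0.659475 < 0 → new bracket [2.310883, 3.540000]

2.310883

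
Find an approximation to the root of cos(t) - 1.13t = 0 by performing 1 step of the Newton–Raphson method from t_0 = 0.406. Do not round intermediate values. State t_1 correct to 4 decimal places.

f'(t) = -sin(t) - 1.13
t_0 = 0.406000: f = 0.459928, f' = -1.524938 → t_1 = 0.406000 - (0.459928)/(-1.524938) = 0.707604

0.7076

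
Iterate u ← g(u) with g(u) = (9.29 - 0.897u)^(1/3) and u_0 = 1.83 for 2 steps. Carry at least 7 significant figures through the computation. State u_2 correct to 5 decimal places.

1.95940

u_1 = g(1.830000) = 1.970268
u_2 = g(1.970268) = 1.959404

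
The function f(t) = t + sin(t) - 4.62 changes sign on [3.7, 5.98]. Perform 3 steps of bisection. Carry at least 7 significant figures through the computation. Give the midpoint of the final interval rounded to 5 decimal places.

f(3.700000) = -1.449836, f(5.980000) = 1.061438 (opposite signs)
step 1: m = 4.840000, f(m) = -0.771869 < 0 → root in [4.840000, 5.980000]
step 2: m = 5.410000, f(m) = 0.023621 > 0 → root in [4.840000, 5.410000]
step 3: m = 5.125000, f(m) = -0.411077 < 0 → root in [5.125000, 5.410000]
Midpoint of [5.125000, 5.410000] = 5.267500

5.26750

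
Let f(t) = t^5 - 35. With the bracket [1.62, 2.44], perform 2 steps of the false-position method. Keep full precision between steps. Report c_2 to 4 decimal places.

False-position update: c = (a·f(b) − b·f(a))/(f(b) − f(a)); replace the endpoint whose sign matches f(c).
f(1.620000) = -23.842290, f(2.440000) = 51.486661
step 1: c = 1.879537, f(c) = -11.543953 < 0 → new bracket [1.879537, 2.440000]
step 2: c = 1.982185, f(c) = -4.400022 < 0 → new bracket [1.982185, 2.440000]

1.9822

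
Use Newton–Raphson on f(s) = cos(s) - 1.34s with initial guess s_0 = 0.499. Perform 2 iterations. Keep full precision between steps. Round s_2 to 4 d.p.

f'(s) = -sin(s) - 1.34
s_0 = 0.499000: f = 0.209402, f' = -1.818548 → s_1 = 0.499000 - (0.209402)/(-1.818548) = 0.614148
s_1 = 0.614148: f = -0.005693, f' = -1.916262 → s_2 = 0.614148 - (-0.005693)/(-1.916262) = 0.611177

0.6112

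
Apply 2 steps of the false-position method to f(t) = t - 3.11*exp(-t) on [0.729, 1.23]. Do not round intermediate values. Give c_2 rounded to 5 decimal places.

1.06972

f(0.729000) = -0.771236, f(1.230000) = 0.320970
step 1: c = 1.082770, f(c) = 0.029549 > 0 → new bracket [0.729000, 1.082770]
step 2: c = 1.069716, f(c) = 0.002656 > 0 → new bracket [0.729000, 1.069716]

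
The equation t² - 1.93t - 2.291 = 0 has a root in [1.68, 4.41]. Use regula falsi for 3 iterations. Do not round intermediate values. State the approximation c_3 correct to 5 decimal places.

f(1.680000) = -2.711000, f(4.410000) = 8.645800
step 1: c = 2.331683, f(c) = -1.354403 < 0 → new bracket [2.331683, 4.410000]
step 2: c = 2.613165, f(c) = -0.505777 < 0 → new bracket [2.613165, 4.410000]
step 3: c = 2.712470, f(c) = -0.168573 < 0 → new bracket [2.712470, 4.410000]

2.71247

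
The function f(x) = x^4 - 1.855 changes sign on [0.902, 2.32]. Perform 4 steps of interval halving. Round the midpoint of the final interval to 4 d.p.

f(0.902000) = -1.193049, f(2.320000) = 27.115230 (opposite signs)
step 1: m = 1.611000, f(m) = 4.880691 > 0 → root in [0.902000, 1.611000]
step 2: m = 1.256500, f(m) = 0.637585 > 0 → root in [0.902000, 1.256500]
step 3: m = 1.079250, f(m) = -0.498286 < 0 → root in [1.079250, 1.256500]
step 4: m = 1.167875, f(m) = 0.005311 > 0 → root in [1.079250, 1.167875]
Midpoint of [1.079250, 1.167875] = 1.123563

1.1236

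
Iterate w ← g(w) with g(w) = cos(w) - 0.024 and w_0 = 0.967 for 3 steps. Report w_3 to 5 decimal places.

w_1 = g(0.967000) = 0.543772
w_2 = g(0.543772) = 0.831763
w_3 = g(0.831763) = 0.649573

0.64957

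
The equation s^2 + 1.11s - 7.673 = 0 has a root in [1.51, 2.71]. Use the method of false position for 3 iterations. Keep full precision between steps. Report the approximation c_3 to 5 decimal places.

2.26974

f(1.510000) = -3.716800, f(2.710000) = 2.679200
step 1: c = 2.207336, f(c) = -0.350526 < 0 → new bracket [2.207336, 2.710000]
step 2: c = 2.265492, f(c) = -0.025851 < 0 → new bracket [2.265492, 2.710000]
step 3: c = 2.269740, f(c) = -0.001870 < 0 → new bracket [2.269740, 2.710000]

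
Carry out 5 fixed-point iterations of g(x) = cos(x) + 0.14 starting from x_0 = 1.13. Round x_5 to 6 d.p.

x_1 = g(1.130000) = 0.566660
x_2 = g(0.566660) = 0.983699
x_3 = g(0.983699) = 0.693947
x_4 = g(0.693947) = 0.908728
x_5 = g(0.908728) = 0.754750

0.754750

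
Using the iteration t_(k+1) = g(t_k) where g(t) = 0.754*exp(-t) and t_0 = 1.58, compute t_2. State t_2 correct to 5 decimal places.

0.64554

t_1 = g(1.580000) = 0.155305
t_2 = g(0.155305) = 0.645540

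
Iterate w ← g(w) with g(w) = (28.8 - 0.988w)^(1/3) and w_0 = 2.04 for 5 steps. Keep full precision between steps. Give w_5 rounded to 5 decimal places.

2.95784

w_1 = g(2.040000) = 2.991996
w_2 = g(2.991996) = 2.956556
w_3 = g(2.956556) = 2.957890
w_4 = g(2.957890) = 2.957840
w_5 = g(2.957840) = 2.957842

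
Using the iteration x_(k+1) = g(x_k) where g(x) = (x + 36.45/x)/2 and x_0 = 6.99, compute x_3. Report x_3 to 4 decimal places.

6.0374

x_1 = g(6.990000) = 6.102296
x_2 = g(6.102296) = 6.037729
x_3 = g(6.037729) = 6.037384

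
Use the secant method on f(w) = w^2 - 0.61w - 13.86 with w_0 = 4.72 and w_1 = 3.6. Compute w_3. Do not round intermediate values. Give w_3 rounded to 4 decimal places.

4.0428

Secant update: w_(k+1) = w_k − f(w_k)·(w_k − w_(k-1))/(f(w_k) − f(w_(k-1))).
f(w_0) = 5.539200, f(w_1) = -3.096000
w_2 = 3.600000 - (-3.096000)·(3.600000 - 4.720000)/(-3.096000 - (5.539200)) = 4.001556; f(w_2) = -0.288496
w_3 = 4.001556 - (-0.288496)·(4.001556 - 3.600000)/(-0.288496 - (-3.096000)) = 4.042820; f(w_3) = 0.018272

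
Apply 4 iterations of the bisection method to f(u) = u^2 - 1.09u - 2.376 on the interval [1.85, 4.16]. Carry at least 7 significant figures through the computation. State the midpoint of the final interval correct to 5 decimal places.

2.21094

f(1.850000) = -0.970000, f(4.160000) = 10.395200 (opposite signs)
step 1: m = 3.005000, f(m) = 3.378575 > 0 → root in [1.850000, 3.005000]
step 2: m = 2.427500, f(m) = 0.870781 > 0 → root in [1.850000, 2.427500]
step 3: m = 2.138750, f(m) = -0.132986 < 0 → root in [2.138750, 2.427500]
step 4: m = 2.283125, f(m) = 0.348054 > 0 → root in [2.138750, 2.283125]
Midpoint of [2.138750, 2.283125] = 2.210938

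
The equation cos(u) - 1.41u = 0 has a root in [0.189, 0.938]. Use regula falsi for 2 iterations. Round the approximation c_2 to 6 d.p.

f(0.189000) = 0.715703, f(0.938000) = -0.731178
step 1: c = 0.559494, f(c) = 0.058636 > 0 → new bracket [0.559494, 0.938000]
step 2: c = 0.587595, f(c) = 0.003767 > 0 → new bracket [0.587595, 0.938000]

0.587595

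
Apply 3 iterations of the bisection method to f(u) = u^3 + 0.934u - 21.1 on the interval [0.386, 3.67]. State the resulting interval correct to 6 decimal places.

[2.438500, 2.849000]

f(0.386000) = -20.681964, f(3.670000) = 31.758643 (opposite signs)
step 1: m = 2.028000, f(m) = -10.865122 < 0 → root in [2.028000, 3.670000]
step 2: m = 2.849000, f(m) = 4.685732 > 0 → root in [2.028000, 2.849000]
step 3: m = 2.438500, f(m) = -4.322432 < 0 → root in [2.438500, 2.849000]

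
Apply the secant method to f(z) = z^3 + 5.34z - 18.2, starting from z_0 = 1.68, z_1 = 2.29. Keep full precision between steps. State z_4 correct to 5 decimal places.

1.97209

Secant update: z_(k+1) = z_k − f(z_k)·(z_k − z_(k-1))/(f(z_k) − f(z_(k-1))).
f(z_0) = -4.487168, f(z_1) = 6.037589
z_2 = 2.290000 - (6.037589)·(2.290000 - 1.680000)/(6.037589 - (-4.487168)) = 1.940070; f(z_2) = -0.537854
z_3 = 1.940070 - (-0.537854)·(1.940070 - 2.290000)/(-0.537854 - (6.037589)) = 1.968693; f(z_3) = -0.057009
z_4 = 1.968693 - (-0.057009)·(1.968693 - 1.940070)/(-0.057009 - (-0.537854)) = 1.972087; f(z_4) = 0.000639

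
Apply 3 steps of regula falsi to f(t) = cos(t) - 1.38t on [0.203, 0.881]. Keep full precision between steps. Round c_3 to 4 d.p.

0.5986

f(0.203000) = 0.699326, f(0.881000) = -0.579400
step 1: c = 0.573793, f(c) = 0.048013 > 0 → new bracket [0.573793, 0.881000]
step 2: c = 0.597302, f(c) = 0.002578 > 0 → new bracket [0.597302, 0.881000]
step 3: c = 0.598559, f(c) = 0.000136 > 0 → new bracket [0.598559, 0.881000]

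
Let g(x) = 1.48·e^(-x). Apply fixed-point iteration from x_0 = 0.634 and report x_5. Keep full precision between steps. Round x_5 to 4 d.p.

0.7374

x_1 = g(0.634000) = 0.785089
x_2 = g(0.785089) = 0.674997
x_3 = g(0.674997) = 0.753554
x_4 = g(0.753554) = 0.696622
x_5 = g(0.696622) = 0.737433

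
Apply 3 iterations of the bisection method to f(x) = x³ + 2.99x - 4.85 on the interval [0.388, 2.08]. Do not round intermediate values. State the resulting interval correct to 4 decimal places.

f(0.388000) = -3.631469, f(2.080000) = 10.368112 (opposite signs)
step 1: m = 1.234000, f(m) = 0.718741 > 0 → root in [0.388000, 1.234000]
step 2: m = 0.811000, f(m) = -1.891698 < 0 → root in [0.811000, 1.234000]
step 3: m = 1.022500, f(m) = -0.723695 < 0 → root in [1.022500, 1.234000]

[1.0225, 1.2340]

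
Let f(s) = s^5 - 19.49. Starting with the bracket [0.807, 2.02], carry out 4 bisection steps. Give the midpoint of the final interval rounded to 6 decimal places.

1.830469

f(0.807000) = -19.147731, f(2.020000) = 14.142322 (opposite signs)
step 1: m = 1.413500, f(m) = -13.847403 < 0 → root in [1.413500, 2.020000]
step 2: m = 1.716750, f(m) = -4.578021 < 0 → root in [1.716750, 2.020000]
step 3: m = 1.868375, f(m) = 3.277756 > 0 → root in [1.716750, 1.868375]
step 4: m = 1.792562, f(m) = -0.981487 < 0 → root in [1.792562, 1.868375]
Midpoint of [1.792562, 1.868375] = 1.830469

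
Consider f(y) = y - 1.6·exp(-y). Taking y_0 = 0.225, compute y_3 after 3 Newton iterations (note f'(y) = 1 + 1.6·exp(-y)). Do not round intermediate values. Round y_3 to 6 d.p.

0.753298

Newton update: y ← y − f(y)/f'(y).
y_0 = 0.225000: f = -1.052626, f' = 2.277626 → y_1 = 0.225000 - (-1.052626)/(2.277626) = 0.687159
y_1 = 0.687159: f = -0.117645, f' = 1.804805 → y_2 = 0.687159 - (-0.117645)/(1.804805) = 0.752344
y_2 = 0.752344: f = -0.001673, f' = 1.754017 → y_3 = 0.752344 - (-0.001673)/(1.754017) = 0.753298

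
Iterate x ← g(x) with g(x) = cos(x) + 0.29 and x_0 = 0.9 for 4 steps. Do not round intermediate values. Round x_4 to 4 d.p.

x_1 = g(0.900000) = 0.911610
x_2 = g(0.911610) = 0.902474
x_3 = g(0.902474) = 0.909670
x_4 = g(0.909670) = 0.904006

0.9040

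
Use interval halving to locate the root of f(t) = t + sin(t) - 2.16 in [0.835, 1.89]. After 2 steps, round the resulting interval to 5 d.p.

[1.09875, 1.36250]

f(0.835000) = -0.583703, f(1.890000) = 0.679486 (opposite signs)
step 1: m = 1.362500, f(m) = 0.180885 > 0 → root in [0.835000, 1.362500]
step 2: m = 1.098750, f(m) = -0.170610 < 0 → root in [1.098750, 1.362500]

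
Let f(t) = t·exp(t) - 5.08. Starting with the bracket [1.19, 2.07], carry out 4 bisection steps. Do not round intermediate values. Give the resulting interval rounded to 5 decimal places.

f(1.190000) = -1.168373, f(2.070000) = 11.324384 (opposite signs)
step 1: m = 1.630000, f(m) = 3.239316 > 0 → root in [1.190000, 1.630000]
step 2: m = 1.410000, f(m) = 0.695297 > 0 → root in [1.190000, 1.410000]
step 3: m = 1.300000, f(m) = -0.309914 < 0 → root in [1.300000, 1.410000]
step 4: m = 1.355000, f(m) = 0.173011 > 0 → root in [1.300000, 1.355000]

[1.30000, 1.35500]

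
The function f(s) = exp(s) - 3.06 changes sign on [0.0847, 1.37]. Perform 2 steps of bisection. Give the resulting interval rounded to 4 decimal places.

[1.0487, 1.3700]

f(0.084700) = -1.971609, f(1.370000) = 0.875351 (opposite signs)
step 1: m = 0.727350, f(m) = -0.990411 < 0 → root in [0.727350, 1.370000]
step 2: m = 1.048675, f(m) = -0.206133 < 0 → root in [1.048675, 1.370000]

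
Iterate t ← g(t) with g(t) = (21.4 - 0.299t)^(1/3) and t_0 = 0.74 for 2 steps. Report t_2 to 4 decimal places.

t_1 = g(0.740000) = 2.766730
t_2 = g(2.766730) = 2.740085

2.7401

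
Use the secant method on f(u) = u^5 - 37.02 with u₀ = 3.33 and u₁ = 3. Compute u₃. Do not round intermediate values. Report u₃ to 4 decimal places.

Secant update: u_(k+1) = u_k − f(u_k)·(u_k − u_(k-1))/(f(u_k) − f(u_(k-1))).
f(u_0) = 372.449132, f(u_1) = 205.980000
u_2 = 3.000000 - (205.980000)·(3.000000 - 3.330000)/(205.980000 - (372.449132)) = 2.591676; f(u_2) = 79.903886
u_3 = 2.591676 - (79.903886)·(2.591676 - 3.000000)/(79.903886 - (205.980000)) = 2.332890; f(u_3) = 32.078912

2.3329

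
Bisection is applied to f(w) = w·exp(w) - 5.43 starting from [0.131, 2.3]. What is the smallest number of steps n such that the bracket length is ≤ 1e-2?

8

Initial width b − a = 2.3 − 0.131 = 2.169000.
After n steps the width is (b−a)/2^n; need (b−a)/2^n ≤ 1e-2.
So n ≥ log₂(2.169000/1e-2) = log₂(216.9000) ≈ 7.7609.
Hence n = 8.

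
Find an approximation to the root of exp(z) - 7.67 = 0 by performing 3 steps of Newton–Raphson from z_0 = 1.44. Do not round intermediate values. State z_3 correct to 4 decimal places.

2.0376

Newton update: z ← z − f(z)/f'(z).
f'(z) = exp(z)
z_0 = 1.440000: f = -3.449304, f' = 4.220696 → z_1 = 1.440000 - (-3.449304)/(4.220696) = 2.257236
z_1 = 2.257236: f = 1.886637, f' = 9.556637 → z_2 = 2.257236 - (1.886637)/(9.556637) = 2.059819
z_2 = 2.059819: f = 0.174554, f' = 7.844554 → z_3 = 2.059819 - (0.174554)/(7.844554) = 2.037568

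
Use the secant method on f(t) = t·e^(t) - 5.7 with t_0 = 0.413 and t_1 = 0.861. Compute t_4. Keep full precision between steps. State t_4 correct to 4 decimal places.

1.3177

Secant update: t_(k+1) = t_k − f(t_k)·(t_k − t_(k-1))/(f(t_k) − f(t_(k-1))).
f(t_0) = -5.075815, f(t_1) = -3.663283
t_2 = 0.861000 - (-3.663283)·(0.861000 - 0.413000)/(-3.663283 - (-5.075815)) = 2.022851; f(t_2) = 9.592438
t_3 = 2.022851 - (9.592438)·(2.022851 - 0.861000)/(9.592438 - (-3.663283)) = 1.182083; f(t_3) = -1.845037
t_4 = 1.182083 - (-1.845037)·(1.182083 - 2.022851)/(-1.845037 - (9.592438)) = 1.317712; f(t_4) = -0.778525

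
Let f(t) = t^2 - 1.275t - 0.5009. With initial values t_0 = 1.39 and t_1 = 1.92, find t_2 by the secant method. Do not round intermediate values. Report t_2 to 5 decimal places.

f(t_0) = -0.341050, f(t_1) = 0.737500
t_2 = 1.920000 - (0.737500)·(1.920000 - 1.390000)/(0.737500 - (-0.341050)) = 1.557592; f(t_2) = -0.060737

1.55759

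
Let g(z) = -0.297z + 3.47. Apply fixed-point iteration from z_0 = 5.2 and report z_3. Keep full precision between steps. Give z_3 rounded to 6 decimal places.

z_1 = g(5.200000) = 1.925600
z_2 = g(1.925600) = 2.898097
z_3 = g(2.898097) = 2.609265

2.609265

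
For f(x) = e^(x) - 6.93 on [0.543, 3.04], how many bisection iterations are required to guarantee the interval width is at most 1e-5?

18

Initial width b − a = 3.04 − 0.543 = 2.497000.
After n steps the width is (b−a)/2^n; need (b−a)/2^n ≤ 1e-5.
So n ≥ log₂(2.497000/1e-5) = log₂(249700.0000) ≈ 17.9298.
Hence n = 18.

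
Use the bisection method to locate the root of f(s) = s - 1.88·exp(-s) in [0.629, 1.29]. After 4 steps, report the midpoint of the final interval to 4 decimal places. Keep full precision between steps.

0.8149

f(0.629000) = -0.373274, f(1.290000) = 0.772491 (opposite signs)
step 1: m = 0.959500, f(m) = 0.239301 > 0 → root in [0.629000, 0.959500]
step 2: m = 0.794250, f(m) = -0.055360 < 0 → root in [0.794250, 0.959500]
step 3: m = 0.876875, f(m) = 0.094642 > 0 → root in [0.794250, 0.876875]
step 4: m = 0.835562, f(m) = 0.020337 > 0 → root in [0.794250, 0.835562]
Midpoint of [0.794250, 0.835562] = 0.814906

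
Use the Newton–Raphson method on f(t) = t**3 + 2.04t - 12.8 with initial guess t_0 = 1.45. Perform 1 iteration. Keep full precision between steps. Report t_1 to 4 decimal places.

Newton update: t ← t − f(t)/f'(t).
f'(t) = 3t**2 + 2.04
t_0 = 1.450000: f = -6.793375, f' = 8.347500 → t_1 = 1.450000 - (-6.793375)/(8.347500) = 2.263822

2.2638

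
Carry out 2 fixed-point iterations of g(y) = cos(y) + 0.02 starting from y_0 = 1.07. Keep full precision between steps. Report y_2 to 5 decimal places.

y_1 = g(1.070000) = 0.500124
y_2 = g(0.500124) = 0.897523

0.89752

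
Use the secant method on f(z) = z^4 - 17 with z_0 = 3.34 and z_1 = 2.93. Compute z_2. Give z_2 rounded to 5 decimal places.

f(z_0) = 107.447411, f(z_1) = 56.700508
z_2 = 2.930000 - (56.700508)·(2.930000 - 3.340000)/(56.700508 - (107.447411)) = 2.471899; f(z_2) = 20.335577

2.47190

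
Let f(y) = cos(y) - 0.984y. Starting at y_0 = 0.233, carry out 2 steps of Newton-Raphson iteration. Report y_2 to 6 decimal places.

f'(y) = -sin(y) - 0.984
y_0 = 0.233000: f = 0.743706, f' = -1.214897 → y_1 = 0.233000 - (0.743706)/(-1.214897) = 0.845155
y_1 = 0.845155: f = -0.168018, f' = -1.732074 → y_2 = 0.845155 - (-0.168018)/(-1.732074) = 0.748152

0.748152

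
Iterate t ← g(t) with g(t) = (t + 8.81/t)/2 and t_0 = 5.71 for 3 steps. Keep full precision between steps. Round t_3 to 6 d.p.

t_1 = g(5.710000) = 3.626454
t_2 = g(3.626454) = 3.027912
t_3 = g(3.027912) = 2.968754

2.968754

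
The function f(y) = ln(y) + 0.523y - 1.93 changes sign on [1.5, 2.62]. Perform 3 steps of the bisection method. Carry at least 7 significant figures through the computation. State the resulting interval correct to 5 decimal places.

[2.06000, 2.20000]

f(1.500000) = -0.740035, f(2.620000) = 0.403434 (opposite signs)
step 1: m = 2.060000, f(m) = -0.129914 < 0 → root in [2.060000, 2.620000]
step 2: m = 2.340000, f(m) = 0.143971 > 0 → root in [2.060000, 2.340000]
step 3: m = 2.200000, f(m) = 0.009057 > 0 → root in [2.060000, 2.200000]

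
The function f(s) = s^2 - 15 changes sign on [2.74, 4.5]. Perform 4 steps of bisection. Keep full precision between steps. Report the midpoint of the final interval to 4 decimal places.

f(2.740000) = -7.492400, f(4.500000) = 5.250000 (opposite signs)
step 1: m = 3.620000, f(m) = -1.895600 < 0 → root in [3.620000, 4.500000]
step 2: m = 4.060000, f(m) = 1.483600 > 0 → root in [3.620000, 4.060000]
step 3: m = 3.840000, f(m) = -0.254400 < 0 → root in [3.840000, 4.060000]
step 4: m = 3.950000, f(m) = 0.602500 > 0 → root in [3.840000, 3.950000]
Midpoint of [3.840000, 3.950000] = 3.895000

3.8950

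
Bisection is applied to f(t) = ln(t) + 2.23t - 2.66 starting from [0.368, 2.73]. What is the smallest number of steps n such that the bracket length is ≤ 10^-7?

Initial width b − a = 2.73 − 0.368 = 2.362000.
After n steps the width is (b−a)/2^n; need (b−a)/2^n ≤ 10^-7.
So n ≥ log₂(2.362000/10^-7) = log₂(23620000.0000) ≈ 24.4935.
Hence n = 25.

25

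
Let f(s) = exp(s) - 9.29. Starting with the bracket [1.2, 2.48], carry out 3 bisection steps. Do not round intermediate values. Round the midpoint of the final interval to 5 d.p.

f(1.200000) = -5.969883, f(2.480000) = 2.651264 (opposite signs)
step 1: m = 1.840000, f(m) = -2.993462 < 0 → root in [1.840000, 2.480000]
step 2: m = 2.160000, f(m) = -0.618862 < 0 → root in [2.160000, 2.480000]
step 3: m = 2.320000, f(m) = 0.885674 > 0 → root in [2.160000, 2.320000]
Midpoint of [2.160000, 2.320000] = 2.240000

2.24000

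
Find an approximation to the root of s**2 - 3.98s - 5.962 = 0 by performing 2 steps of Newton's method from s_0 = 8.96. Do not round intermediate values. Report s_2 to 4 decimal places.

f'(s) = 2s - 3.98
s_0 = 8.960000: f = 38.658800, f' = 13.940000 → s_1 = 8.960000 - (38.658800)/(13.940000) = 6.186772
s_1 = 6.186772: f = 7.690794, f' = 8.393544 → s_2 = 6.186772 - (7.690794)/(8.393544) = 5.270497

5.2705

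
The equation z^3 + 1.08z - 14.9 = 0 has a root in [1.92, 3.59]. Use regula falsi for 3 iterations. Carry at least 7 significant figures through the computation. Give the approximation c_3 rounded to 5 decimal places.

2.29060

False-position update: c = (a·f(b) − b·f(a))/(f(b) − f(a)); replace the endpoint whose sign matches f(c).
f(1.920000) = -5.748512, f(3.590000) = 35.245479
step 1: c = 2.154181, f(c) = -2.577016 < 0 → new bracket [2.154181, 3.590000]
step 2: c = 2.252010, f(c) = -1.046653 < 0 → new bracket [2.252010, 3.590000]
step 3: c = 2.290597, f(c) = -0.407771 < 0 → new bracket [2.290597, 3.590000]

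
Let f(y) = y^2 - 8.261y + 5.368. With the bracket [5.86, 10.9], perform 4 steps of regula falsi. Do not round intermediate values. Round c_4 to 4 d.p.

f(5.860000) = -8.701860, f(10.900000) = 34.133100
step 1: c = 6.883869, f(c) = -4.111991 < 0 → new bracket [6.883869, 10.900000]
step 2: c = 7.315670, f(c) = -1.547720 < 0 → new bracket [7.315670, 10.900000]
step 3: c = 7.471147, f(c) = -0.533107 < 0 → new bracket [7.471147, 10.900000]
step 4: c = 7.523877, f(c) = -0.178023 < 0 → new bracket [7.523877, 10.900000]

7.5239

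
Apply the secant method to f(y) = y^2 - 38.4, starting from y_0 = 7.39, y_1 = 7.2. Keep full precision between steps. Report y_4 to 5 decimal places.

6.19681

f(y_0) = 16.212100, f(y_1) = 13.440000
y_2 = 7.200000 - (13.440000)·(7.200000 - 7.390000)/(13.440000 - (16.212100)) = 6.278821; f(y_2) = 1.023595
y_3 = 6.278821 - (1.023595)·(6.278821 - 7.200000)/(1.023595 - (13.440000)) = 6.202880; f(y_3) = 0.075722
y_4 = 6.202880 - (0.075722)·(6.202880 - 6.278821)/(0.075722 - (1.023595)) = 6.196813; f(y_4) = 0.000498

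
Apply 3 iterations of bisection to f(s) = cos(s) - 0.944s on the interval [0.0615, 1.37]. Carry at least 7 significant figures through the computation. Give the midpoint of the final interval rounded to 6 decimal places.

f(0.061500) = 0.940053, f(1.370000) = -1.093830 (opposite signs)
step 1: m = 0.715750, f(m) = 0.078933 > 0 → root in [0.715750, 1.370000]
step 2: m = 1.042875, f(m) = -0.480735 < 0 → root in [0.715750, 1.042875]
step 3: m = 0.879313, f(m) = -0.192390 < 0 → root in [0.715750, 0.879313]
Midpoint of [0.715750, 0.879313] = 0.797531

0.797531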